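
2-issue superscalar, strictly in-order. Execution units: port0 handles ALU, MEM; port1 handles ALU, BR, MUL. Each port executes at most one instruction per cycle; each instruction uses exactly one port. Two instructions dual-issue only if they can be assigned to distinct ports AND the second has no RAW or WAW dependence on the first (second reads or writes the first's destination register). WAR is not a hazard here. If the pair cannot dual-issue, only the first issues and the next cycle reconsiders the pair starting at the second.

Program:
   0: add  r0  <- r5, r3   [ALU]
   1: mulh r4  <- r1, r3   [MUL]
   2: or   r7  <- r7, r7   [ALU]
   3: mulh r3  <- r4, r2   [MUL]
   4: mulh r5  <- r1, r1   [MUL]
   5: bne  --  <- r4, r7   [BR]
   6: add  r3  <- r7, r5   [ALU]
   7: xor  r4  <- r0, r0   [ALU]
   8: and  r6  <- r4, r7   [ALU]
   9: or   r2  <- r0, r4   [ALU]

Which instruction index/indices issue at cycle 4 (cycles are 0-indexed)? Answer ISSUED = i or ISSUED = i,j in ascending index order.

t=0 i0+i1:add+mulh ; dual
t=1 i2+i3:or+mulh ; dual
t=2 i4:mulh ; no-port MUL/BR
t=3 i5+i6:bne+add ; dual
t=4 i7:xor ; RAW r4
t=5 i8+i9:and+or ; dual

ISSUED = 7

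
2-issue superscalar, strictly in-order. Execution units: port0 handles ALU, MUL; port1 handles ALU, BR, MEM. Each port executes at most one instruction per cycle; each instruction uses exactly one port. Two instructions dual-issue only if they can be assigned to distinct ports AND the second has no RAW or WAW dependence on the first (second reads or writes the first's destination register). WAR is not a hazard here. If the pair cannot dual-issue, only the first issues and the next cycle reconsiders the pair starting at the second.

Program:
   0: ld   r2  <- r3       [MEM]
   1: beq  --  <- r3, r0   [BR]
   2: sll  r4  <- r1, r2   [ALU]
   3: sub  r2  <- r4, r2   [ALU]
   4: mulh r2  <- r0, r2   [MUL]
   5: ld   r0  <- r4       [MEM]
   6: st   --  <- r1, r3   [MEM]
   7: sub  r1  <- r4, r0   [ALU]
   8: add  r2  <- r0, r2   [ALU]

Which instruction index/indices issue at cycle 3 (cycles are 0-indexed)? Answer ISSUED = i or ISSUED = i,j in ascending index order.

c0: i0 ld.MEM  no-port MEM/BR
c1: i1&i2 beq.BR;sll.ALU  pair
c2: i3 sub.ALU  RAW+WAW r2
c3: i4&i5 mulh.MUL;ld.MEM  pair
c4: i6&i7 st.MEM;sub.ALU  pair
c5: i8 add.ALU  tail

ISSUED = 4,5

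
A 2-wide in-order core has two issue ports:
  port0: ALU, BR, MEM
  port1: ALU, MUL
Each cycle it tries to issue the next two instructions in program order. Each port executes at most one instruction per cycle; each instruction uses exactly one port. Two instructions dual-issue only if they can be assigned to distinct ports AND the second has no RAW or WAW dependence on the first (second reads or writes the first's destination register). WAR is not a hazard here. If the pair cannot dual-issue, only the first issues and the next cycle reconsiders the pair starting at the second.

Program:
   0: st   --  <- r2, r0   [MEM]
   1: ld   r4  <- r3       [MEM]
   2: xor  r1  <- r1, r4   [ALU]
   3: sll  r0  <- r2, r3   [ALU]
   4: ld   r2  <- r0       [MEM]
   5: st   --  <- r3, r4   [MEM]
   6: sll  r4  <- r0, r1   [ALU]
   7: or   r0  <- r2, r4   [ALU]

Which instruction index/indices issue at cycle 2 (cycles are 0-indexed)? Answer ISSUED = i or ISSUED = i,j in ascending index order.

c0: i0 st.MEM  no-port MEM/MEM
c1: i1 ld.MEM  RAW r4
c2: i2+i3 xor.ALU+sll.ALU  2-wide
c3: i4 ld.MEM  no-port MEM/MEM
c4: i5+i6 st.MEM+sll.ALU  2-wide
c5: i7 or.ALU  tail

ISSUED = 2,3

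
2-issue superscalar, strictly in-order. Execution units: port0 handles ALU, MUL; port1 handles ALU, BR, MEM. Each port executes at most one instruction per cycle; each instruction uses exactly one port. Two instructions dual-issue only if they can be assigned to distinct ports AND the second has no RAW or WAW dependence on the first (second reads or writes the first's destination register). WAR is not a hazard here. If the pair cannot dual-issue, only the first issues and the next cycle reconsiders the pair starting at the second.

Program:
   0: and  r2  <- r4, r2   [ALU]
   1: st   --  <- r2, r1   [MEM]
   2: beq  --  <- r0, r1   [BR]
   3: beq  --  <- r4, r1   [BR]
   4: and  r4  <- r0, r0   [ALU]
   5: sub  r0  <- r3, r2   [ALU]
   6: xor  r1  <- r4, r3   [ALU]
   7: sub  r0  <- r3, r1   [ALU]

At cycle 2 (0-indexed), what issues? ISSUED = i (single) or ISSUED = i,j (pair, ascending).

[0] i0  and.ALU  -- RAW r2
[1] i1  st.MEM  -- no-port MEM/BR
[2] i2  beq.BR  -- no-port BR/BR
[3] i3+i4  beq.BR and.ALU  -- 2-wide
[4] i5+i6  sub.ALU xor.ALU  -- 2-wide
[5] i7  sub.ALU  -- tail

ISSUED = 2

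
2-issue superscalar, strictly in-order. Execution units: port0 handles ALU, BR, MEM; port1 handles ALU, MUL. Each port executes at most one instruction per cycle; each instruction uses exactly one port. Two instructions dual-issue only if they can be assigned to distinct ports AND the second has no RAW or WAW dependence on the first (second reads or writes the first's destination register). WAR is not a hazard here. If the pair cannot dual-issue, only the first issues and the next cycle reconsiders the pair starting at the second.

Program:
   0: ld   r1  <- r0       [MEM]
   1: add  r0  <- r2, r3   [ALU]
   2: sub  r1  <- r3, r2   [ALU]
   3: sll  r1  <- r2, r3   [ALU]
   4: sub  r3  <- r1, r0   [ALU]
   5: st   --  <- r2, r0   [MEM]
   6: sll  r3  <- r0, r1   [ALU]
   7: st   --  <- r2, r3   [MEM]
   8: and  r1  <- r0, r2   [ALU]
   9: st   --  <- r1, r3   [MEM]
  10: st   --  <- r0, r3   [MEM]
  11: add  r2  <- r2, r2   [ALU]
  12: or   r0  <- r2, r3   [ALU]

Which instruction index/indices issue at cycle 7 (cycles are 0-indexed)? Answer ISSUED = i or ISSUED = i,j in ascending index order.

t=0 i0/i1:ld.MEM/add.ALU ; pair
t=1 i2:sub.ALU ; WAW r1
t=2 i3:sll.ALU ; RAW r1
t=3 i4/i5:sub.ALU/st.MEM ; pair
t=4 i6:sll.ALU ; RAW r3
t=5 i7/i8:st.MEM/and.ALU ; pair
t=6 i9:st.MEM ; no-port MEM/MEM
t=7 i10/i11:st.MEM/add.ALU ; pair
t=8 i12:or.ALU ; tail

ISSUED = 10,11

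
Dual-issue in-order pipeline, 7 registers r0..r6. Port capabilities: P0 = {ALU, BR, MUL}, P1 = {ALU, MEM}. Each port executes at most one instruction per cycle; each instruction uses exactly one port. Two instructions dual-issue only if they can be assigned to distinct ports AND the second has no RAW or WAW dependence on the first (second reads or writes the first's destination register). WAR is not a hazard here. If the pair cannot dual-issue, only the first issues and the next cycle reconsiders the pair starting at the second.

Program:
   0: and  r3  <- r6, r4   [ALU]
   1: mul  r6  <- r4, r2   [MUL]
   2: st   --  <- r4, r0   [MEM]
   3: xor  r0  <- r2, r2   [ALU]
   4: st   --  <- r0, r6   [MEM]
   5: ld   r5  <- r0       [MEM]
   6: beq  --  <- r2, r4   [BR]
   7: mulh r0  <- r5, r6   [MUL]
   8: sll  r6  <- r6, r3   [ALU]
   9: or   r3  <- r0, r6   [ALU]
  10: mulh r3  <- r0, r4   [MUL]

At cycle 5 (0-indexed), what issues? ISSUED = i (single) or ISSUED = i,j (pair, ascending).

t=0 i0,i1:and.ALU+mul.MUL ; pair
t=1 i2,i3:st.MEM+xor.ALU ; pair
t=2 i4:st.MEM ; no-port MEM/MEM
t=3 i5,i6:ld.MEM+beq.BR ; pair
t=4 i7,i8:mulh.MUL+sll.ALU ; pair
t=5 i9:or.ALU ; WAW r3
t=6 i10:mulh.MUL ; tail

ISSUED = 9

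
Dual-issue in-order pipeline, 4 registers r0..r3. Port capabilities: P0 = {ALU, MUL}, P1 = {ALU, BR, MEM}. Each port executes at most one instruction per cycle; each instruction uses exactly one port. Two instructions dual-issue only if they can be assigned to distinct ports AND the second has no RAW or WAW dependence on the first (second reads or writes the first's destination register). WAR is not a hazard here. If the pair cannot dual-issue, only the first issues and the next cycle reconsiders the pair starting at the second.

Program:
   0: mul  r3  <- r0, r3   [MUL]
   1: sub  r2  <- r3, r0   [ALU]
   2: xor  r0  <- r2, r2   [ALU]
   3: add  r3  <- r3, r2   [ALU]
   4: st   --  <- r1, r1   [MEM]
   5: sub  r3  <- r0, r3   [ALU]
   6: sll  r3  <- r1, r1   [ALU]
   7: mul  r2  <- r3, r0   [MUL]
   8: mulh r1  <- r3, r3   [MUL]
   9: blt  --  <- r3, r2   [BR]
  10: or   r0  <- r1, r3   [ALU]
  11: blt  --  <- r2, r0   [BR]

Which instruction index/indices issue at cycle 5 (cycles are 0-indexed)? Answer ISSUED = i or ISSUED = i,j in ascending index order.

ISSUED = 7

c0: i0 mul.MUL  RAW r3
c1: i1 sub.ALU  RAW r2
c2: i2/i3 xor.ALU add.ALU  dual
c3: i4/i5 st.MEM sub.ALU  dual
c4: i6 sll.ALU  RAW r3
c5: i7 mul.MUL  no-port MUL/MUL
c6: i8/i9 mulh.MUL blt.BR  dual
c7: i10 or.ALU  RAW r0
c8: i11 blt.BR  tail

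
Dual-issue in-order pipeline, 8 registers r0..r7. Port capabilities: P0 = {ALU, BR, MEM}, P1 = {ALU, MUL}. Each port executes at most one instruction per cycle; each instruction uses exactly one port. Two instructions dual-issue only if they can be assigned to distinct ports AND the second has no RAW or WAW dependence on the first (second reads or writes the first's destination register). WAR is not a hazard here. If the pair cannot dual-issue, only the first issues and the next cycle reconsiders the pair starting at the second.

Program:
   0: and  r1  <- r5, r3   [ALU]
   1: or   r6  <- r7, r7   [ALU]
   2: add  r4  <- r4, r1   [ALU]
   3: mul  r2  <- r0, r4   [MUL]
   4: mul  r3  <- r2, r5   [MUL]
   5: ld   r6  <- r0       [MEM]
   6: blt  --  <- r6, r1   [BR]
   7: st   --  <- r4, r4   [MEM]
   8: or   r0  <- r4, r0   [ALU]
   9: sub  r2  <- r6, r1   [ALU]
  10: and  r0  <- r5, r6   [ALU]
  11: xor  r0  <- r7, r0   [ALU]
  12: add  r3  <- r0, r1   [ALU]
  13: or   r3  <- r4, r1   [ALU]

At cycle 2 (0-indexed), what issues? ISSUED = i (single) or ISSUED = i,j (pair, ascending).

ISSUED = 3

#0 head=0: and+or i0/i1 dual
#1 head=2: add i2 RAW r4
#2 head=3: mul i3 no-port MUL/MUL
#3 head=4: mul+ld i4/i5 dual
#4 head=6: blt i6 no-port BR/MEM
#5 head=7: st+or i7/i8 dual
#6 head=9: sub+and i9/i10 dual
#7 head=11: xor i11 RAW r0
#8 head=12: add i12 WAW r3
#9 head=13: or i13 tail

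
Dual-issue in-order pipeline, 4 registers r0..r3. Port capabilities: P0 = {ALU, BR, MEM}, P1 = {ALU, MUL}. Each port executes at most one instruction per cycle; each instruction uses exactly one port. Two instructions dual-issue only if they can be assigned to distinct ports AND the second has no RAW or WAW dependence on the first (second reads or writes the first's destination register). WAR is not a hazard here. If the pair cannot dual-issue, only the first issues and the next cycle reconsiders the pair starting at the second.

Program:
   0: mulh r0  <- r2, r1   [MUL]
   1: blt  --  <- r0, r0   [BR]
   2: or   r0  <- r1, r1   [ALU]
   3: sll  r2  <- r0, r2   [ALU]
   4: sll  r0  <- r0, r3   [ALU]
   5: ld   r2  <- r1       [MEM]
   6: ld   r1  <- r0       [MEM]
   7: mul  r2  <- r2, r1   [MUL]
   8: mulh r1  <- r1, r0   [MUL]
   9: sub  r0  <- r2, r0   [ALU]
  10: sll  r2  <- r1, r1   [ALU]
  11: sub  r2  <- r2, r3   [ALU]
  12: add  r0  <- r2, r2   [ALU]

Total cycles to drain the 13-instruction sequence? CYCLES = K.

c0: i0 mulh  RAW r0
c1: i1&i2 blt/or  2-wide
c2: i3&i4 sll/sll  2-wide
c3: i5 ld  no-port MEM/MEM
c4: i6 ld  RAW r1
c5: i7 mul  no-port MUL/MUL
c6: i8&i9 mulh/sub  2-wide
c7: i10 sll  RAW+WAW r2
c8: i11 sub  RAW r2
c9: i12 add  tail

CYCLES = 10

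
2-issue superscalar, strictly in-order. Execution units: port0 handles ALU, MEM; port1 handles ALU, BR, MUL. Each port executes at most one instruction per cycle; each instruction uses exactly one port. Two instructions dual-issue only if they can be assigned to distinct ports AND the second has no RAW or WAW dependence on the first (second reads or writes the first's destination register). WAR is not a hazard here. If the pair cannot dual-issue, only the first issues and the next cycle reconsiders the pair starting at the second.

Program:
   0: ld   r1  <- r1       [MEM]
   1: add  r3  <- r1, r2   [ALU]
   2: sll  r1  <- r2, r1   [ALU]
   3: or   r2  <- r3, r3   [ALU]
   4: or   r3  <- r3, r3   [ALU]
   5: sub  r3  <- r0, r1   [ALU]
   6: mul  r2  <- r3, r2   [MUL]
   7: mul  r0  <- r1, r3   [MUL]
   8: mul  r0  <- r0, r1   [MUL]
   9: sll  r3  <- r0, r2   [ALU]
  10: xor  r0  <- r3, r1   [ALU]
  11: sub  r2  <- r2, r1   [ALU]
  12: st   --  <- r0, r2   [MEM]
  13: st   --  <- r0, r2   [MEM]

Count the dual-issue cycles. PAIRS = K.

[0] i0  ld.MEM  -- RAW r1
[1] i1,i2  add.ALU/sll.ALU  -- 2-wide
[2] i3,i4  or.ALU/or.ALU  -- 2-wide
[3] i5  sub.ALU  -- RAW r3
[4] i6  mul.MUL  -- no-port MUL/MUL
[5] i7  mul.MUL  -- no-port MUL/MUL
[6] i8  mul.MUL  -- RAW r0
[7] i9  sll.ALU  -- RAW r3
[8] i10,i11  xor.ALU/sub.ALU  -- 2-wide
[9] i12  st.MEM  -- no-port MEM/MEM
[10] i13  st.MEM  -- tail

PAIRS = 3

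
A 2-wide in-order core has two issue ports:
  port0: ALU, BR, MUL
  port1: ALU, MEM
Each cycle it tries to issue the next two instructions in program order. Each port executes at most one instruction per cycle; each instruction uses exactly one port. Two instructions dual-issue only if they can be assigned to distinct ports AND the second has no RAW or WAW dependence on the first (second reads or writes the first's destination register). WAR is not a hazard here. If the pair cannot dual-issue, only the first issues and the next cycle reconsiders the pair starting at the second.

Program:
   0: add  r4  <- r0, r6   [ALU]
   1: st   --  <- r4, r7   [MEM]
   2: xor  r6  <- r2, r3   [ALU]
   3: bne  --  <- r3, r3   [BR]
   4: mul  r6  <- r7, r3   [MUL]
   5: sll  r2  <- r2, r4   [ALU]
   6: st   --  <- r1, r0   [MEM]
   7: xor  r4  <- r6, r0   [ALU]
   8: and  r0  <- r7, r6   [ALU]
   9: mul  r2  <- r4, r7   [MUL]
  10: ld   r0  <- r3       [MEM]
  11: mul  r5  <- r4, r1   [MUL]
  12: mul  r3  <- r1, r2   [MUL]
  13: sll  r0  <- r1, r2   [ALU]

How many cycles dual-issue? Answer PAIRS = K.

PAIRS = 6

[0] i0  add  -- RAW r4
[1] i1,i2  st/xor  -- pair
[2] i3  bne  -- no-port BR/MUL
[3] i4,i5  mul/sll  -- pair
[4] i6,i7  st/xor  -- pair
[5] i8,i9  and/mul  -- pair
[6] i10,i11  ld/mul  -- pair
[7] i12,i13  mul/sll  -- pair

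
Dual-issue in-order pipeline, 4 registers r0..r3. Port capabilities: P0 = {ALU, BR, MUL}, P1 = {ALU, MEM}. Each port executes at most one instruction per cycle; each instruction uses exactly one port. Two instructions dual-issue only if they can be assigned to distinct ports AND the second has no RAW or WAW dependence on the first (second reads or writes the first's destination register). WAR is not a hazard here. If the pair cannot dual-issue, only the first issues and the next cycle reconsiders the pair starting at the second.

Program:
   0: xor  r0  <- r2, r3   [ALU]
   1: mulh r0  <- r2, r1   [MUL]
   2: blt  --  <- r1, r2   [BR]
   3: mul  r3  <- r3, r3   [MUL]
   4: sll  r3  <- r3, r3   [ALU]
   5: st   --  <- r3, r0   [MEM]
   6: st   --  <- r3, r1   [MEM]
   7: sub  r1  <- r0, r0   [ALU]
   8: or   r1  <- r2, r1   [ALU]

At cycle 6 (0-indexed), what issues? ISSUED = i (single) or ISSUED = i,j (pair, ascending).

#0 head=0: xor.ALU i0 WAW r0
#1 head=1: mulh.MUL i1 no-port MUL/BR
#2 head=2: blt.BR i2 no-port BR/MUL
#3 head=3: mul.MUL i3 RAW+WAW r3
#4 head=4: sll.ALU i4 RAW r3
#5 head=5: st.MEM i5 no-port MEM/MEM
#6 head=6: st.MEM;sub.ALU i6&i7 2-wide
#7 head=8: or.ALU i8 tail

ISSUED = 6,7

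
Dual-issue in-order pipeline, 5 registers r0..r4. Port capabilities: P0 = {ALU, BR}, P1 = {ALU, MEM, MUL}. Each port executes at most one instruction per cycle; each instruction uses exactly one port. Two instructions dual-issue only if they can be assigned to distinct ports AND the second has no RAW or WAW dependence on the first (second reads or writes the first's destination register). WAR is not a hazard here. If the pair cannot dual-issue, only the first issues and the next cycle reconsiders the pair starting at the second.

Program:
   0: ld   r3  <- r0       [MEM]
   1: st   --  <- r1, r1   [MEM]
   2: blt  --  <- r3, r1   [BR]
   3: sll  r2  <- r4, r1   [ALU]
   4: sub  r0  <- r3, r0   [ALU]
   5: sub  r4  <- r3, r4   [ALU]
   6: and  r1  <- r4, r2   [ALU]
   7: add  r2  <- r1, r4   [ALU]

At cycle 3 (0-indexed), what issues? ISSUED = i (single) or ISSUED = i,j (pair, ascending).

[0] i0  ld.MEM  -- no-port MEM/MEM
[1] i1,i2  st.MEM;blt.BR  -- dual
[2] i3,i4  sll.ALU;sub.ALU  -- dual
[3] i5  sub.ALU  -- RAW r4
[4] i6  and.ALU  -- RAW r1
[5] i7  add.ALU  -- tail

ISSUED = 5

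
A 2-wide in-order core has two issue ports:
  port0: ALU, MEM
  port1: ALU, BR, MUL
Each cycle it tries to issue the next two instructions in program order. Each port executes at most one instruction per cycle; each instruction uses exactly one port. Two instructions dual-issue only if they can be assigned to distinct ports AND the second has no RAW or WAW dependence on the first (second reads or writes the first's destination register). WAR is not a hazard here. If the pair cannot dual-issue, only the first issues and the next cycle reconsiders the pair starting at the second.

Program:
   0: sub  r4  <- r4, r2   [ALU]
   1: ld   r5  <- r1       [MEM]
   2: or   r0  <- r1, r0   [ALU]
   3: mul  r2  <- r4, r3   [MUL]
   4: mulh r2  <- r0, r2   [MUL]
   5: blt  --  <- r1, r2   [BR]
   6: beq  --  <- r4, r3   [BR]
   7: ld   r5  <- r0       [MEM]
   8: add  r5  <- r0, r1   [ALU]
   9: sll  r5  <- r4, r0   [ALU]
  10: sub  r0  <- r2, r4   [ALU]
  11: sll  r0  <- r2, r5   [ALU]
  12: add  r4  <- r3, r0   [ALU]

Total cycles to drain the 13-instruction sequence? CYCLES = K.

CYCLES = 9

[0] i0+i1  sub/ld  -- dual
[1] i2+i3  or/mul  -- dual
[2] i4  mulh  -- no-port MUL/BR
[3] i5  blt  -- no-port BR/BR
[4] i6+i7  beq/ld  -- dual
[5] i8  add  -- WAW r5
[6] i9+i10  sll/sub  -- dual
[7] i11  sll  -- RAW r0
[8] i12  add  -- tail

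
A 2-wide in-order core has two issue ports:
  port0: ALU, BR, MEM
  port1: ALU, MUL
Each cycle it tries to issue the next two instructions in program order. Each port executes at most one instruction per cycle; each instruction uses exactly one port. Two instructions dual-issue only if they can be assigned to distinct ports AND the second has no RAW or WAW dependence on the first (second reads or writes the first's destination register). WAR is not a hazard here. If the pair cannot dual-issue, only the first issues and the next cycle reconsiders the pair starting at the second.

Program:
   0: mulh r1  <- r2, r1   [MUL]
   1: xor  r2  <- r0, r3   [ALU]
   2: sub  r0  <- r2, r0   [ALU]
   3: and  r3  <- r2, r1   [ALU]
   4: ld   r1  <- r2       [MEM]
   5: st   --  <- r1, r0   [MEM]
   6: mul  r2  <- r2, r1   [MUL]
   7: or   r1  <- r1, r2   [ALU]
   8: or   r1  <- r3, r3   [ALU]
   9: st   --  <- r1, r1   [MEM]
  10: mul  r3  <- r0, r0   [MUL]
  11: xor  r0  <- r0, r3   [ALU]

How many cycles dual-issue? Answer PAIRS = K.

#0 head=0: mulh;xor i0&i1 2-wide
#1 head=2: sub;and i2&i3 2-wide
#2 head=4: ld i4 no-port MEM/MEM
#3 head=5: st;mul i5&i6 2-wide
#4 head=7: or i7 WAW r1
#5 head=8: or i8 RAW r1
#6 head=9: st;mul i9&i10 2-wide
#7 head=11: xor i11 tail

PAIRS = 4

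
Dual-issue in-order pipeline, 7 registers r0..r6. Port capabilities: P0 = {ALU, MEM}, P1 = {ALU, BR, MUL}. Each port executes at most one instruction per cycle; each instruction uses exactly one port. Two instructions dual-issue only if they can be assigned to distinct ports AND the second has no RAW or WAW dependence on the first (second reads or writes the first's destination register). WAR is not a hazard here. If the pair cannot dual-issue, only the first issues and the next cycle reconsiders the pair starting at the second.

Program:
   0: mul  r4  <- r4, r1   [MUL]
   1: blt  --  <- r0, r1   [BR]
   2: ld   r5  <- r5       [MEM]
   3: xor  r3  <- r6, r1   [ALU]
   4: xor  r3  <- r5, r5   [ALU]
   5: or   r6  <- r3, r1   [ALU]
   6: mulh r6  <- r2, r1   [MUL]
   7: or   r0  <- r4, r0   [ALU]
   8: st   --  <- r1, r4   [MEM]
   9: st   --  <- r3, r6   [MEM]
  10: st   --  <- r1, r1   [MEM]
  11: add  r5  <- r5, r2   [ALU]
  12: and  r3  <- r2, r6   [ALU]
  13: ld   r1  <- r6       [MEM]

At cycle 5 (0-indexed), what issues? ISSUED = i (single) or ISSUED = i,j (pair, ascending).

[0] i0  mul.MUL  -- no-port MUL/BR
[1] i1+i2  blt.BR/ld.MEM  -- dual
[2] i3  xor.ALU  -- WAW r3
[3] i4  xor.ALU  -- RAW r3
[4] i5  or.ALU  -- WAW r6
[5] i6+i7  mulh.MUL/or.ALU  -- dual
[6] i8  st.MEM  -- no-port MEM/MEM
[7] i9  st.MEM  -- no-port MEM/MEM
[8] i10+i11  st.MEM/add.ALU  -- dual
[9] i12+i13  and.ALU/ld.MEM  -- dual

ISSUED = 6,7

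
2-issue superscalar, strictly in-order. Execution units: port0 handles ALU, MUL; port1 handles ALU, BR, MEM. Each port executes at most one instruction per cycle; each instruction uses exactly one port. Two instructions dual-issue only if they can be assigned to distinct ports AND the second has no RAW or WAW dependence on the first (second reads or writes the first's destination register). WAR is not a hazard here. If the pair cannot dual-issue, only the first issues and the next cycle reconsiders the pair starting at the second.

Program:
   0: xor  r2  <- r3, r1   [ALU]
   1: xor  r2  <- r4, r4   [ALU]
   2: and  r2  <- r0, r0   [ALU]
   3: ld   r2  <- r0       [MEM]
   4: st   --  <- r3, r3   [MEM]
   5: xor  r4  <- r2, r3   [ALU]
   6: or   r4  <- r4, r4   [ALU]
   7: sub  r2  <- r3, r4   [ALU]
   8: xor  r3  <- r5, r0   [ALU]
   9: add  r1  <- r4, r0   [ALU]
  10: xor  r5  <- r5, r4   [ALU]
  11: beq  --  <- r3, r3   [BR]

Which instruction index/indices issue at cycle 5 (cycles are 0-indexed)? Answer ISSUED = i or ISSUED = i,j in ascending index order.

ISSUED = 6

#0 head=0: xor i0 WAW r2
#1 head=1: xor i1 WAW r2
#2 head=2: and i2 WAW r2
#3 head=3: ld i3 no-port MEM/MEM
#4 head=4: st+xor i4,i5 pair
#5 head=6: or i6 RAW r4
#6 head=7: sub+xor i7,i8 pair
#7 head=9: add+xor i9,i10 pair
#8 head=11: beq i11 tail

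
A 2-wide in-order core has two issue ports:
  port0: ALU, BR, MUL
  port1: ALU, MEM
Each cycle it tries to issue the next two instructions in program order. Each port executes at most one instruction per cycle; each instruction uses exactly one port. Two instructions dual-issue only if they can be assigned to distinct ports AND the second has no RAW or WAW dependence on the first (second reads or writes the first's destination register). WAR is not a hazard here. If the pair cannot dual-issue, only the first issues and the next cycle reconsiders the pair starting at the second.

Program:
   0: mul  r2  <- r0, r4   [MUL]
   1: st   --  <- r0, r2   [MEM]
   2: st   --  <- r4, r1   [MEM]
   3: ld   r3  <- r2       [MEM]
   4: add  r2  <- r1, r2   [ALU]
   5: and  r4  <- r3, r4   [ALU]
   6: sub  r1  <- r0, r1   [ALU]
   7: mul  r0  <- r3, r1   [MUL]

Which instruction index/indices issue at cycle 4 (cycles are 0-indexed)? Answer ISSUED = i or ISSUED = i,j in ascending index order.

ISSUED = 5,6

0. mul @i0  | RAW r2
1. st @i1  | no-port MEM/MEM
2. st @i2  | no-port MEM/MEM
3. ld;add @i3&i4  | dual
4. and;sub @i5&i6  | dual
5. mul @i7  | tail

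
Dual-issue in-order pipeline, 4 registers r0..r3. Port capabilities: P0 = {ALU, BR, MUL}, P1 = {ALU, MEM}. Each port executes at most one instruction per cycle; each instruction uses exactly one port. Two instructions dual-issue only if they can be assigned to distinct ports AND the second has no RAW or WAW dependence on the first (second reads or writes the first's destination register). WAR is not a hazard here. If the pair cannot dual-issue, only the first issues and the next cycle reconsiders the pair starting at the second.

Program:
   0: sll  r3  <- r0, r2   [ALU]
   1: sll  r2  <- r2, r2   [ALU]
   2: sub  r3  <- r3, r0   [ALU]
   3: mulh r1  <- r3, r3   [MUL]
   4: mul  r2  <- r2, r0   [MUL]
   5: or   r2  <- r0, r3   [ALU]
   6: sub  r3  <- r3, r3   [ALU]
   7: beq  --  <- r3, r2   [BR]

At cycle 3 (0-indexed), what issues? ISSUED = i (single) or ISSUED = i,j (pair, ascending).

ISSUED = 4

#0 head=0: sll+sll i0+i1 2-wide
#1 head=2: sub i2 RAW r3
#2 head=3: mulh i3 no-port MUL/MUL
#3 head=4: mul i4 WAW r2
#4 head=5: or+sub i5+i6 2-wide
#5 head=7: beq i7 tail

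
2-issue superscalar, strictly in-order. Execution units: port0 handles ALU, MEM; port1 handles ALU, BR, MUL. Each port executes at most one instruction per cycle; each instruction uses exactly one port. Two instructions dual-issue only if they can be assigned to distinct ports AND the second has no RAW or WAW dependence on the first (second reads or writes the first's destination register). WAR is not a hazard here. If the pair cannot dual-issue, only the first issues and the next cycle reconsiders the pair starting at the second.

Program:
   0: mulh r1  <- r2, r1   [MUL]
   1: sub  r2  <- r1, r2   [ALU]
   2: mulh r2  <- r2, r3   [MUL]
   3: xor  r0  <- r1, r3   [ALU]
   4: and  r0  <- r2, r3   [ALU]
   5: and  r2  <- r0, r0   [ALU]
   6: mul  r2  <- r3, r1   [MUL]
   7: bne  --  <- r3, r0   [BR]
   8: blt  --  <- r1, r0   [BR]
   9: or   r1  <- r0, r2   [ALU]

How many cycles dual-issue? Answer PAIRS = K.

  cy0 -> i0 (mulh) RAW r1
  cy1 -> i1 (sub) RAW+WAW r2
  cy2 -> i2,i3 (mulh/xor) 2-wide
  cy3 -> i4 (and) RAW r0
  cy4 -> i5 (and) WAW r2
  cy5 -> i6 (mul) no-port MUL/BR
  cy6 -> i7 (bne) no-port BR/BR
  cy7 -> i8,i9 (blt/or) 2-wide

PAIRS = 2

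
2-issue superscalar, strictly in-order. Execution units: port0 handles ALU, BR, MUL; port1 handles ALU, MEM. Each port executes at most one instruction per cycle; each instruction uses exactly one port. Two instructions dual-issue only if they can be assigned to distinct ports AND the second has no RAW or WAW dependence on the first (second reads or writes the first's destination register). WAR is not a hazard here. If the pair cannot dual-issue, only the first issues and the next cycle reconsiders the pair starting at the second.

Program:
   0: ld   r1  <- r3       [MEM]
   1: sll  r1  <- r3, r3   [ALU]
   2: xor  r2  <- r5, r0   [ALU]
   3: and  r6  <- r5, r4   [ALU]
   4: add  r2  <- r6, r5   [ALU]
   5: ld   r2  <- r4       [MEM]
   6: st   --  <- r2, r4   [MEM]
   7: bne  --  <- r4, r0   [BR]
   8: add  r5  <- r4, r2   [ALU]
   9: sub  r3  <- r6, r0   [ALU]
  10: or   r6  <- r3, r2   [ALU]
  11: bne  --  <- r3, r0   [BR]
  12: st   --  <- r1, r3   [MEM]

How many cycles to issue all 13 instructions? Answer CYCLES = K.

CYCLES = 9

#0 head=0: ld i0 WAW r1
#1 head=1: sll xor i1,i2 pair
#2 head=3: and i3 RAW r6
#3 head=4: add i4 WAW r2
#4 head=5: ld i5 no-port MEM/MEM
#5 head=6: st bne i6,i7 pair
#6 head=8: add sub i8,i9 pair
#7 head=10: or bne i10,i11 pair
#8 head=12: st i12 tail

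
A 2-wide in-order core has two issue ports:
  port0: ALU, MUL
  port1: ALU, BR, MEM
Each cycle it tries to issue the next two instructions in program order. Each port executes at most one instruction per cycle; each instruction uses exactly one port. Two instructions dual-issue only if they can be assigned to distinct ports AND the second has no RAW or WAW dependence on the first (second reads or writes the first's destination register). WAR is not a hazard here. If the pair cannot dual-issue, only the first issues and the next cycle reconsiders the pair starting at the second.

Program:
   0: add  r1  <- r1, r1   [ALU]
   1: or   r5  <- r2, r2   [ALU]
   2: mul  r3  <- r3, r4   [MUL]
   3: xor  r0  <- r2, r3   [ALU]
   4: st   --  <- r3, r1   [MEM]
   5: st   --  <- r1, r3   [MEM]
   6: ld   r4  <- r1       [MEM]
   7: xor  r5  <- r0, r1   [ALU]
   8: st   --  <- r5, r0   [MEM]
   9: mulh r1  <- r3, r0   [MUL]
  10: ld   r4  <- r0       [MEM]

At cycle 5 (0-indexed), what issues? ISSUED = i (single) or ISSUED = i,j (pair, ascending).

c0: i0/i1 add.ALU;or.ALU  2-wide
c1: i2 mul.MUL  RAW r3
c2: i3/i4 xor.ALU;st.MEM  2-wide
c3: i5 st.MEM  no-port MEM/MEM
c4: i6/i7 ld.MEM;xor.ALU  2-wide
c5: i8/i9 st.MEM;mulh.MUL  2-wide
c6: i10 ld.MEM  tail

ISSUED = 8,9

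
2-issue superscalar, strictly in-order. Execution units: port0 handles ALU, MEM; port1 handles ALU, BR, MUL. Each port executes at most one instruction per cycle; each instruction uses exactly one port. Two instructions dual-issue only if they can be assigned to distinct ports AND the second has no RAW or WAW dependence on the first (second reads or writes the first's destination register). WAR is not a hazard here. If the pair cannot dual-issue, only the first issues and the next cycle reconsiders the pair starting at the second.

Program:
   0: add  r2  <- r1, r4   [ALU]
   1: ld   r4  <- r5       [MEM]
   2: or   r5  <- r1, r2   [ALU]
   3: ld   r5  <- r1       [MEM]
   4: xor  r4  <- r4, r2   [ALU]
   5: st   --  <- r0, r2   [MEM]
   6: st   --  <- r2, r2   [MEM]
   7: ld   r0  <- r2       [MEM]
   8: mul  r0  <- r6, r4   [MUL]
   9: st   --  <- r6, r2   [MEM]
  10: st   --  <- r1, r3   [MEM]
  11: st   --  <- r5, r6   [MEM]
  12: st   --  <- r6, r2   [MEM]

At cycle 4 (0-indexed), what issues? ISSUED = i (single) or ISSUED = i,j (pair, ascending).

[0] i0,i1  add/ld  -- pair
[1] i2  or  -- WAW r5
[2] i3,i4  ld/xor  -- pair
[3] i5  st  -- no-port MEM/MEM
[4] i6  st  -- no-port MEM/MEM
[5] i7  ld  -- WAW r0
[6] i8,i9  mul/st  -- pair
[7] i10  st  -- no-port MEM/MEM
[8] i11  st  -- no-port MEM/MEM
[9] i12  st  -- tail

ISSUED = 6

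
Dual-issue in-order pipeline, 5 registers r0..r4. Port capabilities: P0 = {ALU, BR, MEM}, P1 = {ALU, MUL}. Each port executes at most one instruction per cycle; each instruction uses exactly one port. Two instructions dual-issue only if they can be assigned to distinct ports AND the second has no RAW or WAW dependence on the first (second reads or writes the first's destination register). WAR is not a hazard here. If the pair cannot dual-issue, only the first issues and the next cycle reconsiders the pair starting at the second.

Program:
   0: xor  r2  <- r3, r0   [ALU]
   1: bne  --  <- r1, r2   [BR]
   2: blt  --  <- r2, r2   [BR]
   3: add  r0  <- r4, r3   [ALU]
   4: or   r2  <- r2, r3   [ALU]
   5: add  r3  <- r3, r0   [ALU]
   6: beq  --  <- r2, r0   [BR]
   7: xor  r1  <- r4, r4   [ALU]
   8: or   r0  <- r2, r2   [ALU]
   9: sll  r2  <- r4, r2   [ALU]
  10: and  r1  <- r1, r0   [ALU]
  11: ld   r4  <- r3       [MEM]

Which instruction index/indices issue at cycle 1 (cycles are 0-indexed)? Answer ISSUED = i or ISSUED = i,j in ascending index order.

c0: i0 xor.ALU  RAW r2
c1: i1 bne.BR  no-port BR/BR
c2: i2,i3 blt.BR/add.ALU  dual
c3: i4,i5 or.ALU/add.ALU  dual
c4: i6,i7 beq.BR/xor.ALU  dual
c5: i8,i9 or.ALU/sll.ALU  dual
c6: i10,i11 and.ALU/ld.MEM  dual

ISSUED = 1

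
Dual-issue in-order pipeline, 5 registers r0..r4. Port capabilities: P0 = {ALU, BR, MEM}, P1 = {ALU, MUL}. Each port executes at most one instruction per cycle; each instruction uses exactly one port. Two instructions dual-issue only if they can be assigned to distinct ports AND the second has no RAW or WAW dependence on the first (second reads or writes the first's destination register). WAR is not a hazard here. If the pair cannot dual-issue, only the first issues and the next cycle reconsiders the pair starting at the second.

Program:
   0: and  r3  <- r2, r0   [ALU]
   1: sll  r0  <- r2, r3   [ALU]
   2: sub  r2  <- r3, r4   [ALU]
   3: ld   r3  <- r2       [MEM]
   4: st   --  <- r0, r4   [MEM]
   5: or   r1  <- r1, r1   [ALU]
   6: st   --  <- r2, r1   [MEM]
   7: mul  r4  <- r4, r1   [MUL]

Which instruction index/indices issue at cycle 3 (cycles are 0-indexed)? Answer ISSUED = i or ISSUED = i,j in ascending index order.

ISSUED = 4,5

c0: i0 and.ALU  RAW r3
c1: i1,i2 sll.ALU sub.ALU  pair
c2: i3 ld.MEM  no-port MEM/MEM
c3: i4,i5 st.MEM or.ALU  pair
c4: i6,i7 st.MEM mul.MUL  pair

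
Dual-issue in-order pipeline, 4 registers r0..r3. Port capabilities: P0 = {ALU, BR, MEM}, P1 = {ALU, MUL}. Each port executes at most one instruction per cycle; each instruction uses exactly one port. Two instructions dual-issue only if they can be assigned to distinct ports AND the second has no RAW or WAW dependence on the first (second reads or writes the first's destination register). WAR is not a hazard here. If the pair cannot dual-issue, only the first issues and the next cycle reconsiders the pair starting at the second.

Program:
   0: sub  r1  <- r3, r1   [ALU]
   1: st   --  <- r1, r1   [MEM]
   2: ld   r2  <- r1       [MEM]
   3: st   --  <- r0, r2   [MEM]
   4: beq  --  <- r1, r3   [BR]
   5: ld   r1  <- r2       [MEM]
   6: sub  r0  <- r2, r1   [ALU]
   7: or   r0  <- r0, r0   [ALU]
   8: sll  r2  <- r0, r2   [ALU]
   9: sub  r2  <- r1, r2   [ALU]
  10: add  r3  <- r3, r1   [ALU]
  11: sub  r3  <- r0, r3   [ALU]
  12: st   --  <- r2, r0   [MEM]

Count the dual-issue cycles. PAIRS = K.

PAIRS = 2

t=0 i0:sub ; RAW r1
t=1 i1:st ; no-port MEM/MEM
t=2 i2:ld ; no-port MEM/MEM
t=3 i3:st ; no-port MEM/BR
t=4 i4:beq ; no-port BR/MEM
t=5 i5:ld ; RAW r1
t=6 i6:sub ; RAW+WAW r0
t=7 i7:or ; RAW r0
t=8 i8:sll ; RAW+WAW r2
t=9 i9,i10:sub/add ; dual
t=10 i11,i12:sub/st ; dual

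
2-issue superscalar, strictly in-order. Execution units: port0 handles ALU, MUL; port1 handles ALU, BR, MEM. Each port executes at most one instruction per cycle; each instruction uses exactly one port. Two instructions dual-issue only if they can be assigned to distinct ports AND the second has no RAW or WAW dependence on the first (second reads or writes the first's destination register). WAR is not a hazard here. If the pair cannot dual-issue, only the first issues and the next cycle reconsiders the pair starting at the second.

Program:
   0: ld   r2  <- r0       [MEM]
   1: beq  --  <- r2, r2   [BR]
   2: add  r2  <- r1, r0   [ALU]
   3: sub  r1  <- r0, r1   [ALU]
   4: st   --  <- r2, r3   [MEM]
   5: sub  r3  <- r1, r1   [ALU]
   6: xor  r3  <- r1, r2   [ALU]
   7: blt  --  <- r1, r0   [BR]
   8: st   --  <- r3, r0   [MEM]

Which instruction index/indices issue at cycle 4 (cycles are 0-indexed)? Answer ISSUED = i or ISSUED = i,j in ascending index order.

ISSUED = 6,7

[0] i0  ld  -- no-port MEM/BR
[1] i1/i2  beq/add  -- 2-wide
[2] i3/i4  sub/st  -- 2-wide
[3] i5  sub  -- WAW r3
[4] i6/i7  xor/blt  -- 2-wide
[5] i8  st  -- tail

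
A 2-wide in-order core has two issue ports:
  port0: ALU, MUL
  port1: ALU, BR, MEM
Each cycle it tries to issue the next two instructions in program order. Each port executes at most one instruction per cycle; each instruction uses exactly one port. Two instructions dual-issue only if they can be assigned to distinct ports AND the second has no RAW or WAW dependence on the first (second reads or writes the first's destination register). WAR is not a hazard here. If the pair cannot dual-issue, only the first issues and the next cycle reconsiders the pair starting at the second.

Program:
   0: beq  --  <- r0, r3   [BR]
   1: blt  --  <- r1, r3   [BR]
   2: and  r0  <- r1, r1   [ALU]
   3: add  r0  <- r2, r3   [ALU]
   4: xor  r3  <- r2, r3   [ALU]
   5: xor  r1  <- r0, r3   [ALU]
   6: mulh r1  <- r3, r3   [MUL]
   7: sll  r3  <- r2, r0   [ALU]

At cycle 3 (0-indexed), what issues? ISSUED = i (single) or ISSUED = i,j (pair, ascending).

ISSUED = 5

0. beq.BR @i0  | no-port BR/BR
1. blt.BR;and.ALU @i1,i2  | pair
2. add.ALU;xor.ALU @i3,i4  | pair
3. xor.ALU @i5  | WAW r1
4. mulh.MUL;sll.ALU @i6,i7  | pair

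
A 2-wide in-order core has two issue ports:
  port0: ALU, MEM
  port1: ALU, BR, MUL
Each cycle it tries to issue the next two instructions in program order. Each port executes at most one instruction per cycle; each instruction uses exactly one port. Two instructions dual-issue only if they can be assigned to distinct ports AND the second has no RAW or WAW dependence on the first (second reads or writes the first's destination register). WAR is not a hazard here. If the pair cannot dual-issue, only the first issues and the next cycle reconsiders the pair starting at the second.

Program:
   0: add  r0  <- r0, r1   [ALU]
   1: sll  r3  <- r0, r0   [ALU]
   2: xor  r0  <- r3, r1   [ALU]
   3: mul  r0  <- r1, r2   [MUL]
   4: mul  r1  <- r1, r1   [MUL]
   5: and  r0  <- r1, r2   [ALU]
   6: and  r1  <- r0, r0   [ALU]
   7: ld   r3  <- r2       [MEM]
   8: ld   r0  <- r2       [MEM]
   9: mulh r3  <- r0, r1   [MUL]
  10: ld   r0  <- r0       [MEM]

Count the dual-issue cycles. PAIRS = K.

PAIRS = 2

[0] i0  add  -- RAW r0
[1] i1  sll  -- RAW r3
[2] i2  xor  -- WAW r0
[3] i3  mul  -- no-port MUL/MUL
[4] i4  mul  -- RAW r1
[5] i5  and  -- RAW r0
[6] i6,i7  and+ld  -- dual
[7] i8  ld  -- RAW r0
[8] i9,i10  mulh+ld  -- dual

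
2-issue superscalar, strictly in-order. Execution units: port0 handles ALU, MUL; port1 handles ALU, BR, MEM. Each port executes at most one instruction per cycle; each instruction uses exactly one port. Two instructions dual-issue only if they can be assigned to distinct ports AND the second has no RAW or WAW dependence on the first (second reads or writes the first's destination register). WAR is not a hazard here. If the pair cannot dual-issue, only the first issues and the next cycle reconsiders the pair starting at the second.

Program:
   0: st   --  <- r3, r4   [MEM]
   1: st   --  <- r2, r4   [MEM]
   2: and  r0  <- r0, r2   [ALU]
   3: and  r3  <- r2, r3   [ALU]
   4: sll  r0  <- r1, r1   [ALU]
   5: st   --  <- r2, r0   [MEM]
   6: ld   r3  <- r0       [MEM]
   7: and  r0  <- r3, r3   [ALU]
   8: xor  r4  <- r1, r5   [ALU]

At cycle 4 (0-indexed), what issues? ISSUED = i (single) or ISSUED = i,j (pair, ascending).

[0] i0  st.MEM  -- no-port MEM/MEM
[1] i1+i2  st.MEM;and.ALU  -- dual
[2] i3+i4  and.ALU;sll.ALU  -- dual
[3] i5  st.MEM  -- no-port MEM/MEM
[4] i6  ld.MEM  -- RAW r3
[5] i7+i8  and.ALU;xor.ALU  -- dual

ISSUED = 6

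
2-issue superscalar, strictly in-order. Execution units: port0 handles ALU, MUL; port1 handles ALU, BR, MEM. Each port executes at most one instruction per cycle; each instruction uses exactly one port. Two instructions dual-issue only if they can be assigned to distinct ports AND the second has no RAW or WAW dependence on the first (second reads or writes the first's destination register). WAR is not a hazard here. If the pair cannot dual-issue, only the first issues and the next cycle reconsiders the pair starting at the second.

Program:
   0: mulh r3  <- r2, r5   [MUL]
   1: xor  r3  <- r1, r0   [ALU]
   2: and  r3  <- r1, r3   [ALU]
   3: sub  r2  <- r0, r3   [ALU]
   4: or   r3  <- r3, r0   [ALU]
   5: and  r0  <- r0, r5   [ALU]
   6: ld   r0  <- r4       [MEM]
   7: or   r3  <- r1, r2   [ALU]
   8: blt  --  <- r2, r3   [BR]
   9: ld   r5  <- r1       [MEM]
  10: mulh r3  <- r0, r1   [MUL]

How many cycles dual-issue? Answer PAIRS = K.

PAIRS = 3

#0 head=0: mulh i0 WAW r3
#1 head=1: xor i1 RAW+WAW r3
#2 head=2: and i2 RAW r3
#3 head=3: sub or i3&i4 pair
#4 head=5: and i5 WAW r0
#5 head=6: ld or i6&i7 pair
#6 head=8: blt i8 no-port BR/MEM
#7 head=9: ld mulh i9&i10 pair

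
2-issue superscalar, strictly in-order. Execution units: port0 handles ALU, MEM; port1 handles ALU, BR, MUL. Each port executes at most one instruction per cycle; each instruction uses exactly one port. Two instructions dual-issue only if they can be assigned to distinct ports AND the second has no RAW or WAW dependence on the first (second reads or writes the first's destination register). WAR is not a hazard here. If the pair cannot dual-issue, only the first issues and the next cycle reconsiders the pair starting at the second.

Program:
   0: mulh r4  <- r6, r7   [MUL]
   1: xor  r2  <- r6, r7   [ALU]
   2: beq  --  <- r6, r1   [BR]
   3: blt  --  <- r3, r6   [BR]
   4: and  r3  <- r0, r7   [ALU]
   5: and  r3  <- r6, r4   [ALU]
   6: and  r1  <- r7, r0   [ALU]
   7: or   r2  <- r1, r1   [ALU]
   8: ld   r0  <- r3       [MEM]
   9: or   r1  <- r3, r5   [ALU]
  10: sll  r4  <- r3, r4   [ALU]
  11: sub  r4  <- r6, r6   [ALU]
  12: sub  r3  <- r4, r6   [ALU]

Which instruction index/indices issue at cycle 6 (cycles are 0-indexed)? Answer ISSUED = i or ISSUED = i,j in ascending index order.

ISSUED = 11

0. mulh.MUL+xor.ALU @i0+i1  | pair
1. beq.BR @i2  | no-port BR/BR
2. blt.BR+and.ALU @i3+i4  | pair
3. and.ALU+and.ALU @i5+i6  | pair
4. or.ALU+ld.MEM @i7+i8  | pair
5. or.ALU+sll.ALU @i9+i10  | pair
6. sub.ALU @i11  | RAW r4
7. sub.ALU @i12  | tail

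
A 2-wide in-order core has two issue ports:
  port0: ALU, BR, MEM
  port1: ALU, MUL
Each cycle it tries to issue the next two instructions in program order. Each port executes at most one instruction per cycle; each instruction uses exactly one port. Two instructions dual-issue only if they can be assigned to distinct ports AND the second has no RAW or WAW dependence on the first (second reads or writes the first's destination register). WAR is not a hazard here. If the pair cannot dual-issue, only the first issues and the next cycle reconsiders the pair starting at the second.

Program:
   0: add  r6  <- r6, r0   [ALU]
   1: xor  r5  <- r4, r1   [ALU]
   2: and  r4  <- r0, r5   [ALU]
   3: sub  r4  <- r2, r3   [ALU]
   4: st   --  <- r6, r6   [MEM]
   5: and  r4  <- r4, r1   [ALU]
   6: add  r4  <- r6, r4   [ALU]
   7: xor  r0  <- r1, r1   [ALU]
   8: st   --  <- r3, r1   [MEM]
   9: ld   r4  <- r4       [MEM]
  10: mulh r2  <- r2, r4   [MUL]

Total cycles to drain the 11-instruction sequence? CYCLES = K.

  cy0 -> i0/i1 (add;xor) 2-wide
  cy1 -> i2 (and) WAW r4
  cy2 -> i3/i4 (sub;st) 2-wide
  cy3 -> i5 (and) RAW+WAW r4
  cy4 -> i6/i7 (add;xor) 2-wide
  cy5 -> i8 (st) no-port MEM/MEM
  cy6 -> i9 (ld) RAW r4
  cy7 -> i10 (mulh) tail

CYCLES = 8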